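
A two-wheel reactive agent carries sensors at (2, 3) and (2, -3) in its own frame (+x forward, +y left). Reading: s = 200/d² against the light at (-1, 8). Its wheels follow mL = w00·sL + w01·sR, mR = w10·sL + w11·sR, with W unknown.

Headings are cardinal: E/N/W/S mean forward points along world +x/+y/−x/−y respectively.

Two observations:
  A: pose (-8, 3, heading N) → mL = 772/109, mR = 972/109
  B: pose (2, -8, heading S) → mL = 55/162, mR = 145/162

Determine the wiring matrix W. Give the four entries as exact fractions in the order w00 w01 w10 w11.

obs A: pose=(-8,3,N) → sL=200/109, sR=8, mL=772/109, mR=972/109
obs B: pose=(2,-8,S) → sL=5/9, sR=50/81, mL=55/162, mR=145/162
sensor matrix S = [[200/109, 8], [5/9, 50/81]]; det S = -29240/8829
solve [mL_A; mL_B] = S·[w00; w01] and [mR_A; mR_B] = S·[w10; w11]:
  w00 = -1/2, w01 = 1, w10 = 1/2, w11 = 1

-1/2 1 1/2 1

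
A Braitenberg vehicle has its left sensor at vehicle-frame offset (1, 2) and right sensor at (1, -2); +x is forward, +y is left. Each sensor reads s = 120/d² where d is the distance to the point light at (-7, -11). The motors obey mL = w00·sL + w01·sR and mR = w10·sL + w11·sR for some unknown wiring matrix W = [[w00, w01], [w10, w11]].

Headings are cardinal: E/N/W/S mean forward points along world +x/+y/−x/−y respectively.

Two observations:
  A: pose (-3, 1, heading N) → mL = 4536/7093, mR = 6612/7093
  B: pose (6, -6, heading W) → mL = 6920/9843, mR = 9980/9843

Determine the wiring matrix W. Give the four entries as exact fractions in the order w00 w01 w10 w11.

1/2 1/2 1/2 1

obs A: pose=(-3,1,N) → sL=120/173, sR=24/41, mL=4536/7093, mR=6612/7093
obs B: pose=(6,-6,W) → sL=40/51, sR=120/193, mL=6920/9843, mR=9980/9843
sensor matrix S = [[120/173, 24/41], [40/51, 120/193]]; det S = -647680/23272133
solve [mL_A; mL_B] = S·[w00; w01] and [mR_A; mR_B] = S·[w10; w11]:
  w00 = 1/2, w01 = 1/2, w10 = 1/2, w11 = 1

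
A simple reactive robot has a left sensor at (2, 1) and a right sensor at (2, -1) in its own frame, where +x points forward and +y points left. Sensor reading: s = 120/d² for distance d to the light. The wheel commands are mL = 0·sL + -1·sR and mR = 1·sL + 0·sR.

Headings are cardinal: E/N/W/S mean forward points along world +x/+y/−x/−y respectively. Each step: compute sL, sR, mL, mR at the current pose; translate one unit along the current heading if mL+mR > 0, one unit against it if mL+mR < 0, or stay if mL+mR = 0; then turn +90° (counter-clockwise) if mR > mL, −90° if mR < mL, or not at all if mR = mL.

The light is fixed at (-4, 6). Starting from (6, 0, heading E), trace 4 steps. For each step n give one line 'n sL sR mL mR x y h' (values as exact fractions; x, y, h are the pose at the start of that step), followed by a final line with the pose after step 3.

0 120/169 120/193 -120/193 120/169 6 0 E
1 30/29 3/4 -3/4 30/29 7 0 N
2 40/39 120/97 -120/97 40/39 7 1 W
3 60/109 12/17 -12/17 60/109 8 1 S
final 8 2 E

n=0: pose=(6,0,E); sL=120/169, sR=120/193; mL=-120/193, mR=120/169; mL+mR=2880/32617 → advance +1; mR−mL=43440/32617 → turn +1·90°
n=1: pose=(7,0,N); sL=30/29, sR=3/4; mL=-3/4, mR=30/29; mL+mR=33/116 → advance +1; mR−mL=207/116 → turn +1·90°
n=2: pose=(7,1,W); sL=40/39, sR=120/97; mL=-120/97, mR=40/39; mL+mR=-800/3783 → advance -1; mR−mL=8560/3783 → turn +1·90°
n=3: pose=(8,1,S); sL=60/109, sR=12/17; mL=-12/17, mR=60/109; mL+mR=-288/1853 → advance -1; mR−mL=2328/1853 → turn +1·90°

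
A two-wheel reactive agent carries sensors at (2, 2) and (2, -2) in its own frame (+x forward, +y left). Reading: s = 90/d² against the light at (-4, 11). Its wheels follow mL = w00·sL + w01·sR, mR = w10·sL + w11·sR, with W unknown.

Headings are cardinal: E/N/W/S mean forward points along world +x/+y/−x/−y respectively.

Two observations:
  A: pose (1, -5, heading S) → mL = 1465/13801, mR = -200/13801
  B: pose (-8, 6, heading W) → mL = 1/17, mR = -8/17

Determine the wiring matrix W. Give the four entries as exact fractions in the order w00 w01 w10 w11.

1 -1/2 1/2 -1/2

obs A: pose=(1,-5,S) → sL=90/373, sR=10/37, mL=1465/13801, mR=-200/13801
obs B: pose=(-8,6,W) → sL=18/17, sR=2, mL=1/17, mR=-8/17
sensor matrix S = [[90/373, 10/37], [18/17, 2]]; det S = 46080/234617
solve [mL_A; mL_B] = S·[w00; w01] and [mR_A; mR_B] = S·[w10; w11]:
  w00 = 1, w01 = -1/2, w10 = 1/2, w11 = -1/2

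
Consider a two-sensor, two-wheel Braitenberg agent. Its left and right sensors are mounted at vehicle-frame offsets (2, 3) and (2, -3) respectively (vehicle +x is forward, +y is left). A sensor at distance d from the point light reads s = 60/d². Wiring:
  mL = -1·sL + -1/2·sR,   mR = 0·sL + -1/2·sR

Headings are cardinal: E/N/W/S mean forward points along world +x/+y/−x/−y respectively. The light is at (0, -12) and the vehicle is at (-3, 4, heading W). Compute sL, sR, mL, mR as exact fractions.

30/97 30/193 -7245/18721 -15/193

left sensor world pos  = (-5, 1); dL² = 194
right sensor world pos = (-5, 7); dR² = 386
sL = 60/194 = 30/97
sR = 60/386 = 30/193
mL = -1·sL + -1/2·sR = -7245/18721
mR = 0·sL + -1/2·sR = -15/193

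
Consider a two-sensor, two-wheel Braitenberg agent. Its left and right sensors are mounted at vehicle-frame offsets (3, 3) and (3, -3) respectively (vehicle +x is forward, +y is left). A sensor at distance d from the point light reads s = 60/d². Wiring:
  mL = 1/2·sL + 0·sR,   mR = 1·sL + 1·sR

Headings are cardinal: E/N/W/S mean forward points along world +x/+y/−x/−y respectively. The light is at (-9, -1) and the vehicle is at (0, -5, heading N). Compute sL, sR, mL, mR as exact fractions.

left sensor world pos  = (-3, -2); dL² = 37
right sensor world pos = (3, -2); dR² = 145
sL = 60/37 = 60/37
sR = 60/145 = 12/29
mL = 1/2·sL + 0·sR = 30/37
mR = 1·sL + 1·sR = 2184/1073

60/37 12/29 30/37 2184/1073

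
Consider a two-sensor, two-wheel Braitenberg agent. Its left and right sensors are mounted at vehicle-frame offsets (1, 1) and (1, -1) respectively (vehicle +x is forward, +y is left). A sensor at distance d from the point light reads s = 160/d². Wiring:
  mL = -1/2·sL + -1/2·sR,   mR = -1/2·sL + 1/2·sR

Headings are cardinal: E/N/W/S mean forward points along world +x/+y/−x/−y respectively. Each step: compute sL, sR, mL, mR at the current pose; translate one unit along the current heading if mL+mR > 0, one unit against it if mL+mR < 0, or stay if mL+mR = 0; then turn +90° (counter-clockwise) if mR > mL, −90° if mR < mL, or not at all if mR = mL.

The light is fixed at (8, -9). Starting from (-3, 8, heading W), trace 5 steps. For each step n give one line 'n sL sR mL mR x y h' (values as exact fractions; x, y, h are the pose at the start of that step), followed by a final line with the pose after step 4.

n=0: pose=(-3,8,W); sL=2/5, sR=40/117; mL=-217/585, mR=-17/585; mL+mR=-2/5 → advance -1; mR−mL=40/117 → turn +1·90°
n=1: pose=(-2,8,S); sL=160/337, sR=160/377; mL=-57120/127049, mR=-3200/127049; mL+mR=-160/337 → advance -1; mR−mL=160/377 → turn +1·90°
n=2: pose=(-2,9,E); sL=80/221, sR=16/37; mL=-3248/8177, mR=288/8177; mL+mR=-80/221 → advance -1; mR−mL=16/37 → turn +1·90°
n=3: pose=(-3,9,N); sL=32/101, sR=160/461; mL=-15456/46561, mR=704/46561; mL+mR=-32/101 → advance -1; mR−mL=160/461 → turn +1·90°
n=4: pose=(-3,8,W); sL=2/5, sR=40/117; mL=-217/585, mR=-17/585; mL+mR=-2/5 → advance -1; mR−mL=40/117 → turn +1·90°

0 2/5 40/117 -217/585 -17/585 -3 8 W
1 160/337 160/377 -57120/127049 -3200/127049 -2 8 S
2 80/221 16/37 -3248/8177 288/8177 -2 9 E
3 32/101 160/461 -15456/46561 704/46561 -3 9 N
4 2/5 40/117 -217/585 -17/585 -3 8 W
final -2 8 S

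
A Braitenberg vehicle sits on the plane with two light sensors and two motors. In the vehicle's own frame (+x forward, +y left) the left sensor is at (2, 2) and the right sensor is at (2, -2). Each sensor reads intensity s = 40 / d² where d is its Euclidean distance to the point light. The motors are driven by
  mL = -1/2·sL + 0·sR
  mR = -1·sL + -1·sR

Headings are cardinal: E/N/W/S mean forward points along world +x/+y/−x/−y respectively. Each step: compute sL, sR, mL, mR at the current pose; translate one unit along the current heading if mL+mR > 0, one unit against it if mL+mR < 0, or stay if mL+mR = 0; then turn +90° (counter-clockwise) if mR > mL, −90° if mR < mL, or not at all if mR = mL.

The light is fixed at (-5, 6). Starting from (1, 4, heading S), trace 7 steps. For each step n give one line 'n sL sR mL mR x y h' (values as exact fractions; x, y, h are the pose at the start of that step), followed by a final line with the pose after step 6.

0 1/2 5/4 -1/4 -7/4 1 4 S
1 8/5 40/17 -4/5 -336/85 1 5 W
2 20/13 20/41 -10/13 -1080/533 2 5 N
3 40/81 40/97 -20/81 -7120/7857 2 4 E
4 1/2 5/4 -1/4 -7/4 1 4 S
5 8/5 40/17 -4/5 -336/85 1 5 W
6 20/13 20/41 -10/13 -1080/533 2 5 N
final 2 4 E

n=0: pose=(1,4,S); sL=1/2, sR=5/4; mL=-1/4, mR=-7/4; mL+mR=-2 → advance -1; mR−mL=-3/2 → turn -1·90°
n=1: pose=(1,5,W); sL=8/5, sR=40/17; mL=-4/5, mR=-336/85; mL+mR=-404/85 → advance -1; mR−mL=-268/85 → turn -1·90°
n=2: pose=(2,5,N); sL=20/13, sR=20/41; mL=-10/13, mR=-1080/533; mL+mR=-1490/533 → advance -1; mR−mL=-670/533 → turn -1·90°
n=3: pose=(2,4,E); sL=40/81, sR=40/97; mL=-20/81, mR=-7120/7857; mL+mR=-3020/2619 → advance -1; mR−mL=-5180/7857 → turn -1·90°
n=4: pose=(1,4,S); sL=1/2, sR=5/4; mL=-1/4, mR=-7/4; mL+mR=-2 → advance -1; mR−mL=-3/2 → turn -1·90°
n=5: pose=(1,5,W); sL=8/5, sR=40/17; mL=-4/5, mR=-336/85; mL+mR=-404/85 → advance -1; mR−mL=-268/85 → turn -1·90°
n=6: pose=(2,5,N); sL=20/13, sR=20/41; mL=-10/13, mR=-1080/533; mL+mR=-1490/533 → advance -1; mR−mL=-670/533 → turn -1·90°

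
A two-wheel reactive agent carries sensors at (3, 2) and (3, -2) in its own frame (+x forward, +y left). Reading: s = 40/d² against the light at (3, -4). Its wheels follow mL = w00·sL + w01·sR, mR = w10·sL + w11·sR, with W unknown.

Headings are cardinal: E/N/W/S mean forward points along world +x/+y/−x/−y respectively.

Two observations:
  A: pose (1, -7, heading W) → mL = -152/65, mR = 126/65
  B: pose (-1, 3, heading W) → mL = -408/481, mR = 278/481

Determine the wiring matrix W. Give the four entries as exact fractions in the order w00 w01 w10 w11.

obs A: pose=(1,-7,W) → sL=4/5, sR=20/13, mL=-152/65, mR=126/65
obs B: pose=(-1,3,W) → sL=20/37, sR=4/13, mL=-408/481, mR=278/481
sensor matrix S = [[4/5, 20/13], [20/37, 4/13]]; det S = -1408/2405
solve [mL_A; mL_B] = S·[w00; w01] and [mR_A; mR_B] = S·[w10; w11]:
  w00 = -1, w01 = -1, w10 = 1/2, w11 = 1

-1 -1 1/2 1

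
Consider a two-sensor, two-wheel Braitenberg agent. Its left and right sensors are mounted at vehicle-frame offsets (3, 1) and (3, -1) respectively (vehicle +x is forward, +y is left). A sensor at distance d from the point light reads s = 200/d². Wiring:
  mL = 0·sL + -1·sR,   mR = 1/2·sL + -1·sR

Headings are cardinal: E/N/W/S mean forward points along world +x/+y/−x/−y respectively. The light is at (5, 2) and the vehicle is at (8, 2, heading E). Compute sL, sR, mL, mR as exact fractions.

left sensor world pos  = (11, 3); dL² = 37
right sensor world pos = (11, 1); dR² = 37
sL = 200/37 = 200/37
sR = 200/37 = 200/37
mL = 0·sL + -1·sR = -200/37
mR = 1/2·sL + -1·sR = -100/37

200/37 200/37 -200/37 -100/37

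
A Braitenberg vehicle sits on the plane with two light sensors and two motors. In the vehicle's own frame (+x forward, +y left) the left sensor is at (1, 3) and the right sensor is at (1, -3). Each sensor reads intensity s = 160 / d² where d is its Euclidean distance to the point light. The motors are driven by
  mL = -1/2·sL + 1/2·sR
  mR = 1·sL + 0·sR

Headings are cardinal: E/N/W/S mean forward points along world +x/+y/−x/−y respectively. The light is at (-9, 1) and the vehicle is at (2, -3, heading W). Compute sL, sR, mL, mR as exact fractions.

left sensor world pos  = (1, -6); dL² = 149
right sensor world pos = (1, 0); dR² = 101
sL = 160/149 = 160/149
sR = 160/101 = 160/101
mL = -1/2·sL + 1/2·sR = 3840/15049
mR = 1·sL + 0·sR = 160/149

160/149 160/101 3840/15049 160/149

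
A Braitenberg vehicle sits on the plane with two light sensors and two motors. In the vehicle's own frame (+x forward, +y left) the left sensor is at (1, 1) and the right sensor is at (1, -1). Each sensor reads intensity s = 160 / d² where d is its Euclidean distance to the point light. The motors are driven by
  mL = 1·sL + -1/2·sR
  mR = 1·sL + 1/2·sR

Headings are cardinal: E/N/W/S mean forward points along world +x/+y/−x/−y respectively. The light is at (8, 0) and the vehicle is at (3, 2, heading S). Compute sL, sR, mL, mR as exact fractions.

160/17 160/37 4560/629 7280/629

left sensor world pos  = (4, 1); dL² = 17
right sensor world pos = (2, 1); dR² = 37
sL = 160/17 = 160/17
sR = 160/37 = 160/37
mL = 1·sL + -1/2·sR = 4560/629
mR = 1·sL + 1/2·sR = 7280/629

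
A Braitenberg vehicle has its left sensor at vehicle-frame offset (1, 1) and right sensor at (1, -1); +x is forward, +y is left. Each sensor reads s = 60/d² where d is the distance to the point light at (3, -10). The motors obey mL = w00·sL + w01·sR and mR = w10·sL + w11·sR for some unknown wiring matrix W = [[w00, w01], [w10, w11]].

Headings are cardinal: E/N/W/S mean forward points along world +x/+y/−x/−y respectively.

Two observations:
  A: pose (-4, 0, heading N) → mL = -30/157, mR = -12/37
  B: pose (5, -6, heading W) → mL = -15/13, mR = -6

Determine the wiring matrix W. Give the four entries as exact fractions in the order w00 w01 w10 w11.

obs A: pose=(-4,0,N) → sL=12/37, sR=60/157, mL=-30/157, mR=-12/37
obs B: pose=(5,-6,W) → sL=6, sR=30/13, mL=-15/13, mR=-6
sensor matrix S = [[12/37, 60/157], [6, 30/13]]; det S = -116640/75517
solve [mL_A; mL_B] = S·[w00; w01] and [mR_A; mR_B] = S·[w10; w11]:
  w00 = 0, w01 = -1/2, w10 = -1, w11 = 0

0 -1/2 -1 0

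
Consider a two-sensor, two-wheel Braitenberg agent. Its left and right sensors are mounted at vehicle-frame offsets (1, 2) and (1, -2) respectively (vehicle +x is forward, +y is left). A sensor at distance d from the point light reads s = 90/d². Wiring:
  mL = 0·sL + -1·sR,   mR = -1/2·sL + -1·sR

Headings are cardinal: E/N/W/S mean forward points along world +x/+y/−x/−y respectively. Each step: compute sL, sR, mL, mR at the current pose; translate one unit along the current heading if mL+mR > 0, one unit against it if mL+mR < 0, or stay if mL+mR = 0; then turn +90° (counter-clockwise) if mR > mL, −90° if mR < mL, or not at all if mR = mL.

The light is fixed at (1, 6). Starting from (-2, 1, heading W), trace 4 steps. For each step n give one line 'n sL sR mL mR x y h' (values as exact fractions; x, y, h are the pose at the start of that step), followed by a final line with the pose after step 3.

0 18/13 18/5 -18/5 -279/65 -2 1 W
1 45/16 45/8 -45/8 -225/32 -1 1 N
2 90/17 18/13 -18/13 -891/221 -1 0 E
3 9/5 45/37 -45/37 -783/370 -2 0 S
final -2 1 W

n=0: pose=(-2,1,W); sL=18/13, sR=18/5; mL=-18/5, mR=-279/65; mL+mR=-513/65 → advance -1; mR−mL=-9/13 → turn -1·90°
n=1: pose=(-1,1,N); sL=45/16, sR=45/8; mL=-45/8, mR=-225/32; mL+mR=-405/32 → advance -1; mR−mL=-45/32 → turn -1·90°
n=2: pose=(-1,0,E); sL=90/17, sR=18/13; mL=-18/13, mR=-891/221; mL+mR=-1197/221 → advance -1; mR−mL=-45/17 → turn -1·90°
n=3: pose=(-2,0,S); sL=9/5, sR=45/37; mL=-45/37, mR=-783/370; mL+mR=-1233/370 → advance -1; mR−mL=-9/10 → turn -1·90°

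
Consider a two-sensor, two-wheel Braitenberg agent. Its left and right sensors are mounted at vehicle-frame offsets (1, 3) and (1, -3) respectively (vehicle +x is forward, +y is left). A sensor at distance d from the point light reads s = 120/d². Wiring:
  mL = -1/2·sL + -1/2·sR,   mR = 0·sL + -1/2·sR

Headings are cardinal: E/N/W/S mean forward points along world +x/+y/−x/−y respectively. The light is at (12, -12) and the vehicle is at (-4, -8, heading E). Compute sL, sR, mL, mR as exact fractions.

left sensor world pos  = (-3, -5); dL² = 274
right sensor world pos = (-3, -11); dR² = 226
sL = 120/274 = 60/137
sR = 120/226 = 60/113
mL = -1/2·sL + -1/2·sR = -7500/15481
mR = 0·sL + -1/2·sR = -30/113

60/137 60/113 -7500/15481 -30/113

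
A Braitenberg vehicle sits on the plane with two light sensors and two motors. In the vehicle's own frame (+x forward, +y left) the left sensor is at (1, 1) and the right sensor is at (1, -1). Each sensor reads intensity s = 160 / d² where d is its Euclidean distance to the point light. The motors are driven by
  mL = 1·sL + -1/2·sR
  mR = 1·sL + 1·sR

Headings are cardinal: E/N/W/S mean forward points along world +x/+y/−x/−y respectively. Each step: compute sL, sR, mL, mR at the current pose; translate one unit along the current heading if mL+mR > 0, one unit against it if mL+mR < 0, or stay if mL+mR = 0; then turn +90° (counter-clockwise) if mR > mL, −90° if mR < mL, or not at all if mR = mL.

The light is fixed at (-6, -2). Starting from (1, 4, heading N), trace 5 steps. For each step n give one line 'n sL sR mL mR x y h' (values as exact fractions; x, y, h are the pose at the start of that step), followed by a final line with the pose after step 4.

0 32/17 160/113 2256/1921 6336/1921 1 4 N
1 20/9 8/5 64/45 172/45 1 5 W
2 32/17 160/61 592/1037 4672/1037 0 5 S
3 80/49 80/37 1000/1813 6880/1813 0 4 E
4 32/17 160/113 2256/1921 6336/1921 1 4 N
final 1 5 W

n=0: pose=(1,4,N); sL=32/17, sR=160/113; mL=2256/1921, mR=6336/1921; mL+mR=8592/1921 → advance +1; mR−mL=240/113 → turn +1·90°
n=1: pose=(1,5,W); sL=20/9, sR=8/5; mL=64/45, mR=172/45; mL+mR=236/45 → advance +1; mR−mL=12/5 → turn +1·90°
n=2: pose=(0,5,S); sL=32/17, sR=160/61; mL=592/1037, mR=4672/1037; mL+mR=5264/1037 → advance +1; mR−mL=240/61 → turn +1·90°
n=3: pose=(0,4,E); sL=80/49, sR=80/37; mL=1000/1813, mR=6880/1813; mL+mR=7880/1813 → advance +1; mR−mL=120/37 → turn +1·90°
n=4: pose=(1,4,N); sL=32/17, sR=160/113; mL=2256/1921, mR=6336/1921; mL+mR=8592/1921 → advance +1; mR−mL=240/113 → turn +1·90°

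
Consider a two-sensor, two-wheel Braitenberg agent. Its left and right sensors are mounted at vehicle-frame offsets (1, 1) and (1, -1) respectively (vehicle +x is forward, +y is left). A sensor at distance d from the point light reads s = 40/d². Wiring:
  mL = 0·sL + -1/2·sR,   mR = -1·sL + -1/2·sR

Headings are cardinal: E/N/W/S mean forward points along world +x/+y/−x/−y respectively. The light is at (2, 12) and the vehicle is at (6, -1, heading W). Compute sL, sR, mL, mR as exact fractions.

left sensor world pos  = (5, -2); dL² = 205
right sensor world pos = (5, 0); dR² = 153
sL = 40/205 = 8/41
sR = 40/153 = 40/153
mL = 0·sL + -1/2·sR = -20/153
mR = -1·sL + -1/2·sR = -2044/6273

8/41 40/153 -20/153 -2044/6273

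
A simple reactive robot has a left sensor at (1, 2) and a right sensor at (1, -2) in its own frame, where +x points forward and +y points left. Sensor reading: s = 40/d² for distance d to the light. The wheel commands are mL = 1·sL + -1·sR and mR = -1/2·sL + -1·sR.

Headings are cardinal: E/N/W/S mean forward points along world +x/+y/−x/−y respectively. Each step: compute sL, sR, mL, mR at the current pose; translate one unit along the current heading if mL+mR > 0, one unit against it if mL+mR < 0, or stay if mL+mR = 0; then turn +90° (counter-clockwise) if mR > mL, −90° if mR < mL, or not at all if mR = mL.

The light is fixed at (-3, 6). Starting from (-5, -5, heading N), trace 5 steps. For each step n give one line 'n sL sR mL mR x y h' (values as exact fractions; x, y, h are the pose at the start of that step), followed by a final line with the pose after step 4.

0 10/29 2/5 -8/145 -83/145 -5 -5 N
1 40/101 40/197 3840/19897 -7980/19897 -5 -6 E
2 4/17 20/97 48/1649 -534/1649 -6 -6 S
3 8/37 40/97 -704/3589 -1868/3589 -6 -5 W
4 10/29 2/5 -8/145 -83/145 -5 -5 N
final -5 -6 E

n=0: pose=(-5,-5,N); sL=10/29, sR=2/5; mL=-8/145, mR=-83/145; mL+mR=-91/145 → advance -1; mR−mL=-15/29 → turn -1·90°
n=1: pose=(-5,-6,E); sL=40/101, sR=40/197; mL=3840/19897, mR=-7980/19897; mL+mR=-4140/19897 → advance -1; mR−mL=-60/101 → turn -1·90°
n=2: pose=(-6,-6,S); sL=4/17, sR=20/97; mL=48/1649, mR=-534/1649; mL+mR=-486/1649 → advance -1; mR−mL=-6/17 → turn -1·90°
n=3: pose=(-6,-5,W); sL=8/37, sR=40/97; mL=-704/3589, mR=-1868/3589; mL+mR=-2572/3589 → advance -1; mR−mL=-12/37 → turn -1·90°
n=4: pose=(-5,-5,N); sL=10/29, sR=2/5; mL=-8/145, mR=-83/145; mL+mR=-91/145 → advance -1; mR−mL=-15/29 → turn -1·90°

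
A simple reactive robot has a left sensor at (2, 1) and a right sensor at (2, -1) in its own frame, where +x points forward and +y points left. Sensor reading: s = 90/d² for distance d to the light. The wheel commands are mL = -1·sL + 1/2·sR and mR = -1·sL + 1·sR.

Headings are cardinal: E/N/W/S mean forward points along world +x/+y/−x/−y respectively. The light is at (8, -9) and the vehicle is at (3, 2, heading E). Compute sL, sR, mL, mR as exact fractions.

10/17 90/109 -325/1853 440/1853

left sensor world pos  = (5, 3); dL² = 153
right sensor world pos = (5, 1); dR² = 109
sL = 90/153 = 10/17
sR = 90/109 = 90/109
mL = -1·sL + 1/2·sR = -325/1853
mR = -1·sL + 1·sR = 440/1853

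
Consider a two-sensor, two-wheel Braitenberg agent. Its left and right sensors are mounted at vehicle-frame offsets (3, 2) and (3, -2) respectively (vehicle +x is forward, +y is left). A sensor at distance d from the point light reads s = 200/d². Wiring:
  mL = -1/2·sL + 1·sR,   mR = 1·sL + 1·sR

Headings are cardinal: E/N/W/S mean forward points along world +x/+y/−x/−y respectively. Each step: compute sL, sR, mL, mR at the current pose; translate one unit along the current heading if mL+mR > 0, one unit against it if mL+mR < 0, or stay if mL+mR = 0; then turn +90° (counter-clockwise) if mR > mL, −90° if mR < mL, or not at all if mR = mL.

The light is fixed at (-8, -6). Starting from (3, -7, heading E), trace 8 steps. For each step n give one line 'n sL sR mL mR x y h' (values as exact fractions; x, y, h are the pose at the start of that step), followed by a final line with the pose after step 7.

0 200/197 40/41 3780/8077 16080/8077 3 -7 E
1 25/13 1 1/26 38/13 4 -7 N
2 40/17 40/17 20/17 80/17 4 -6 W
3 100/89 20/9 1330/801 2680/801 3 -6 S
4 200/197 40/41 3780/8077 16080/8077 3 -7 E
5 25/13 1 1/26 38/13 4 -7 N
6 40/17 40/17 20/17 80/17 4 -6 W
7 100/89 20/9 1330/801 2680/801 3 -6 S
final 3 -7 E

n=0: pose=(3,-7,E); sL=200/197, sR=40/41; mL=3780/8077, mR=16080/8077; mL+mR=19860/8077 → advance +1; mR−mL=300/197 → turn +1·90°
n=1: pose=(4,-7,N); sL=25/13, sR=1; mL=1/26, mR=38/13; mL+mR=77/26 → advance +1; mR−mL=75/26 → turn +1·90°
n=2: pose=(4,-6,W); sL=40/17, sR=40/17; mL=20/17, mR=80/17; mL+mR=100/17 → advance +1; mR−mL=60/17 → turn +1·90°
n=3: pose=(3,-6,S); sL=100/89, sR=20/9; mL=1330/801, mR=2680/801; mL+mR=4010/801 → advance +1; mR−mL=150/89 → turn +1·90°
n=4: pose=(3,-7,E); sL=200/197, sR=40/41; mL=3780/8077, mR=16080/8077; mL+mR=19860/8077 → advance +1; mR−mL=300/197 → turn +1·90°
n=5: pose=(4,-7,N); sL=25/13, sR=1; mL=1/26, mR=38/13; mL+mR=77/26 → advance +1; mR−mL=75/26 → turn +1·90°
n=6: pose=(4,-6,W); sL=40/17, sR=40/17; mL=20/17, mR=80/17; mL+mR=100/17 → advance +1; mR−mL=60/17 → turn +1·90°
n=7: pose=(3,-6,S); sL=100/89, sR=20/9; mL=1330/801, mR=2680/801; mL+mR=4010/801 → advance +1; mR−mL=150/89 → turn +1·90°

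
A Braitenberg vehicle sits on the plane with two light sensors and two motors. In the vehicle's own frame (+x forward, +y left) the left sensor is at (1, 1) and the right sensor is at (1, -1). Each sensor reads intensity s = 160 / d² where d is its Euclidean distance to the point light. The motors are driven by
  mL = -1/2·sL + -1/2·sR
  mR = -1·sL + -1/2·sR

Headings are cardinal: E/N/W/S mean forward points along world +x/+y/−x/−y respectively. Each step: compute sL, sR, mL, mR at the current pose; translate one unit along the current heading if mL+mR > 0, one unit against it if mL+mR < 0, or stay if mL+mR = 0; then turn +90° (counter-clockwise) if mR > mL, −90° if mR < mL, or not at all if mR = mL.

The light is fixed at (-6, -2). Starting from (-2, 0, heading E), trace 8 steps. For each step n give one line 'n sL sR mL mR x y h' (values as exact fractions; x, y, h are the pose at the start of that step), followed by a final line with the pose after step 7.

0 80/17 80/13 -1200/221 -1720/221 -2 0 E
1 160/17 32 -352/17 -432/17 -3 0 S
2 20 8 -14 -24 -3 1 W
3 32/5 160/41 -1056/205 -1712/205 -2 1 N
4 80/17 80/13 -1200/221 -1720/221 -2 0 E
5 160/17 32 -352/17 -432/17 -3 0 S
6 20 8 -14 -24 -3 1 W
7 32/5 160/41 -1056/205 -1712/205 -2 1 N
final -2 0 E

n=0: pose=(-2,0,E); sL=80/17, sR=80/13; mL=-1200/221, mR=-1720/221; mL+mR=-2920/221 → advance -1; mR−mL=-40/17 → turn -1·90°
n=1: pose=(-3,0,S); sL=160/17, sR=32; mL=-352/17, mR=-432/17; mL+mR=-784/17 → advance -1; mR−mL=-80/17 → turn -1·90°
n=2: pose=(-3,1,W); sL=20, sR=8; mL=-14, mR=-24; mL+mR=-38 → advance -1; mR−mL=-10 → turn -1·90°
n=3: pose=(-2,1,N); sL=32/5, sR=160/41; mL=-1056/205, mR=-1712/205; mL+mR=-2768/205 → advance -1; mR−mL=-16/5 → turn -1·90°
n=4: pose=(-2,0,E); sL=80/17, sR=80/13; mL=-1200/221, mR=-1720/221; mL+mR=-2920/221 → advance -1; mR−mL=-40/17 → turn -1·90°
n=5: pose=(-3,0,S); sL=160/17, sR=32; mL=-352/17, mR=-432/17; mL+mR=-784/17 → advance -1; mR−mL=-80/17 → turn -1·90°
n=6: pose=(-3,1,W); sL=20, sR=8; mL=-14, mR=-24; mL+mR=-38 → advance -1; mR−mL=-10 → turn -1·90°
n=7: pose=(-2,1,N); sL=32/5, sR=160/41; mL=-1056/205, mR=-1712/205; mL+mR=-2768/205 → advance -1; mR−mL=-16/5 → turn -1·90°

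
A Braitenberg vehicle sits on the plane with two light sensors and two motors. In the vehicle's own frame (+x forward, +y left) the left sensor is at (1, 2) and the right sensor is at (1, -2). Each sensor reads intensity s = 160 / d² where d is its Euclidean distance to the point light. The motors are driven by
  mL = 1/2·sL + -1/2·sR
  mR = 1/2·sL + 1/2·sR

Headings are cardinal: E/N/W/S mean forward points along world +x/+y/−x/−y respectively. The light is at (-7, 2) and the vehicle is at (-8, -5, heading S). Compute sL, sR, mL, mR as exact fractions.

left sensor world pos  = (-6, -6); dL² = 65
right sensor world pos = (-10, -6); dR² = 73
sL = 160/65 = 32/13
sR = 160/73 = 160/73
mL = 1/2·sL + -1/2·sR = 128/949
mR = 1/2·sL + 1/2·sR = 2208/949

32/13 160/73 128/949 2208/949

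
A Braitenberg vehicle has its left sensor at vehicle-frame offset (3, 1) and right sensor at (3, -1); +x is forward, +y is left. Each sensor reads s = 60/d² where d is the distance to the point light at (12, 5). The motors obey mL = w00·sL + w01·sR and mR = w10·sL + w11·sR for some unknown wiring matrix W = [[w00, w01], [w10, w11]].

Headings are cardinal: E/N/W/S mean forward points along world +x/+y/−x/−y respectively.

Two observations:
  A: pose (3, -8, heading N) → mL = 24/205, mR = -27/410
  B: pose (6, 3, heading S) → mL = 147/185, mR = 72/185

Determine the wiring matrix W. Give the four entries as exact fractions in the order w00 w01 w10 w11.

1 -1/2 1 -1

obs A: pose=(3,-8,N) → sL=3/10, sR=15/41, mL=24/205, mR=-27/410
obs B: pose=(6,3,S) → sL=6/5, sR=30/37, mL=147/185, mR=72/185
sensor matrix S = [[3/10, 15/41], [6/5, 30/37]]; det S = -297/1517
solve [mL_A; mL_B] = S·[w00; w01] and [mR_A; mR_B] = S·[w10; w11]:
  w00 = 1, w01 = -1/2, w10 = 1, w11 = -1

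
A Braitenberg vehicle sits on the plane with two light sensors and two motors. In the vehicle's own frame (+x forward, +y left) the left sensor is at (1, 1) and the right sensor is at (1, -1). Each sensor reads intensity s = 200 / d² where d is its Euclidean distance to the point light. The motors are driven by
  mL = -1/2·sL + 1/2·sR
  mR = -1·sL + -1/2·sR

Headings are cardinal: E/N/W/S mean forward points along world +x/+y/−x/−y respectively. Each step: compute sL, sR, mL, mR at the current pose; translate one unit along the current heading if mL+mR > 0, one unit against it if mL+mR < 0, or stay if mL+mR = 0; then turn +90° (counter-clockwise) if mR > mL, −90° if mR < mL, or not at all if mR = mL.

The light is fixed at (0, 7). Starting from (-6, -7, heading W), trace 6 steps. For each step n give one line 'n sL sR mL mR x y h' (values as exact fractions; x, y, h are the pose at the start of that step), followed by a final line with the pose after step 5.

0 100/137 100/109 1400/14933 -17750/14933 -6 -7 W
1 40/41 40/37 80/1517 -2300/1517 -5 -7 N
2 50/53 25/34 -375/3604 -4725/3604 -5 -8 E
3 200/281 40/61 -480/17141 -17820/17141 -6 -8 S
4 100/137 100/109 1400/14933 -17750/14933 -6 -7 W
5 40/41 40/37 80/1517 -2300/1517 -5 -7 N
final -5 -8 E

n=0: pose=(-6,-7,W); sL=100/137, sR=100/109; mL=1400/14933, mR=-17750/14933; mL+mR=-150/137 → advance -1; mR−mL=-19150/14933 → turn -1·90°
n=1: pose=(-5,-7,N); sL=40/41, sR=40/37; mL=80/1517, mR=-2300/1517; mL+mR=-60/41 → advance -1; mR−mL=-2380/1517 → turn -1·90°
n=2: pose=(-5,-8,E); sL=50/53, sR=25/34; mL=-375/3604, mR=-4725/3604; mL+mR=-75/53 → advance -1; mR−mL=-2175/1802 → turn -1·90°
n=3: pose=(-6,-8,S); sL=200/281, sR=40/61; mL=-480/17141, mR=-17820/17141; mL+mR=-300/281 → advance -1; mR−mL=-17340/17141 → turn -1·90°
n=4: pose=(-6,-7,W); sL=100/137, sR=100/109; mL=1400/14933, mR=-17750/14933; mL+mR=-150/137 → advance -1; mR−mL=-19150/14933 → turn -1·90°
n=5: pose=(-5,-7,N); sL=40/41, sR=40/37; mL=80/1517, mR=-2300/1517; mL+mR=-60/41 → advance -1; mR−mL=-2380/1517 → turn -1·90°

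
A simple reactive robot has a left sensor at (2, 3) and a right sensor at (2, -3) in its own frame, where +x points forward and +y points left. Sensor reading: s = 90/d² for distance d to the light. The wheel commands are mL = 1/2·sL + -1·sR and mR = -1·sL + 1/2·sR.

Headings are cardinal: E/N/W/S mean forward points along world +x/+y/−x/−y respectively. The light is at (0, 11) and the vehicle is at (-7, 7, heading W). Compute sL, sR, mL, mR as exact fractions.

9/13 45/41 -801/1066 -153/1066

left sensor world pos  = (-9, 4); dL² = 130
right sensor world pos = (-9, 10); dR² = 82
sL = 90/130 = 9/13
sR = 90/82 = 45/41
mL = 1/2·sL + -1·sR = -801/1066
mR = -1·sL + 1/2·sR = -153/1066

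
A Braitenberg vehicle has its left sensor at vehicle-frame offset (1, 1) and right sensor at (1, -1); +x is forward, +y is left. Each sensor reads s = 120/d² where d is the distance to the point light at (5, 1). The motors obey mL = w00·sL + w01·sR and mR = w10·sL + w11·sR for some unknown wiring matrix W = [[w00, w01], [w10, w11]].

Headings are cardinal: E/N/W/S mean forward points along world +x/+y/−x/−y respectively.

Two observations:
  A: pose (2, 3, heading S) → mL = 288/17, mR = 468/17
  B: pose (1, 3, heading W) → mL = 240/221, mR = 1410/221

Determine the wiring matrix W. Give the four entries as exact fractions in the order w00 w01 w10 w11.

1 -1 1 1/2

obs A: pose=(2,3,S) → sL=24, sR=120/17, mL=288/17, mR=468/17
obs B: pose=(1,3,W) → sL=60/13, sR=60/17, mL=240/221, mR=1410/221
sensor matrix S = [[24, 120/17], [60/13, 60/17]]; det S = 11520/221
solve [mL_A; mL_B] = S·[w00; w01] and [mR_A; mR_B] = S·[w10; w11]:
  w00 = 1, w01 = -1, w10 = 1, w11 = 1/2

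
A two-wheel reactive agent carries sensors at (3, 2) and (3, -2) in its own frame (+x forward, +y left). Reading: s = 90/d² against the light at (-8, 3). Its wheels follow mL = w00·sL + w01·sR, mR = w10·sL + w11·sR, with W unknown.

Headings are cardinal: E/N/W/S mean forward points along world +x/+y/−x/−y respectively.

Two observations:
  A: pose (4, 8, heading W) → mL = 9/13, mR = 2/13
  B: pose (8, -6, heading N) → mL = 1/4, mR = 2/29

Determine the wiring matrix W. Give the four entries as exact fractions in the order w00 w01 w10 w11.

0 1 1/2 -1/2

obs A: pose=(4,8,W) → sL=1, sR=9/13, mL=9/13, mR=2/13
obs B: pose=(8,-6,N) → sL=45/116, sR=1/4, mL=1/4, mR=2/29
sensor matrix S = [[1, 9/13], [45/116, 1/4]]; det S = -7/377
solve [mL_A; mL_B] = S·[w00; w01] and [mR_A; mR_B] = S·[w10; w11]:
  w00 = 0, w01 = 1, w10 = 1/2, w11 = -1/2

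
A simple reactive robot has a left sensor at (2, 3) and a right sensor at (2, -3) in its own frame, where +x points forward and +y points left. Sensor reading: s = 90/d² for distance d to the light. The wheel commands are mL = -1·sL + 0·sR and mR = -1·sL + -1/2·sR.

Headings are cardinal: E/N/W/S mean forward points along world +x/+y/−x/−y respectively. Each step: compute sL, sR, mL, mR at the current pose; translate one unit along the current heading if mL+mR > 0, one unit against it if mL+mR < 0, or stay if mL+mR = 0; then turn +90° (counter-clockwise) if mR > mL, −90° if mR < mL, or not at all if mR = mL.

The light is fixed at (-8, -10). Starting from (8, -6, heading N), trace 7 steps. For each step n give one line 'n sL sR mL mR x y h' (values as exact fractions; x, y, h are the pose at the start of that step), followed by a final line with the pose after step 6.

n=0: pose=(8,-6,N); sL=18/41, sR=90/397; mL=-18/41, mR=-8991/16277; mL+mR=-16137/16277 → advance -1; mR−mL=-45/397 → turn -1·90°
n=1: pose=(8,-7,E); sL=1/4, sR=5/18; mL=-1/4, mR=-7/18; mL+mR=-23/36 → advance -1; mR−mL=-5/36 → turn -1·90°
n=2: pose=(7,-7,S); sL=18/65, sR=18/29; mL=-18/65, mR=-1107/1885; mL+mR=-1629/1885 → advance -1; mR−mL=-9/29 → turn -1·90°
n=3: pose=(7,-6,W); sL=9/17, sR=45/109; mL=-9/17, mR=-2727/3706; mL+mR=-4689/3706 → advance -1; mR−mL=-45/218 → turn -1·90°
n=4: pose=(8,-6,N); sL=18/41, sR=90/397; mL=-18/41, mR=-8991/16277; mL+mR=-16137/16277 → advance -1; mR−mL=-45/397 → turn -1·90°
n=5: pose=(8,-7,E); sL=1/4, sR=5/18; mL=-1/4, mR=-7/18; mL+mR=-23/36 → advance -1; mR−mL=-5/36 → turn -1·90°
n=6: pose=(7,-7,S); sL=18/65, sR=18/29; mL=-18/65, mR=-1107/1885; mL+mR=-1629/1885 → advance -1; mR−mL=-9/29 → turn -1·90°

0 18/41 90/397 -18/41 -8991/16277 8 -6 N
1 1/4 5/18 -1/4 -7/18 8 -7 E
2 18/65 18/29 -18/65 -1107/1885 7 -7 S
3 9/17 45/109 -9/17 -2727/3706 7 -6 W
4 18/41 90/397 -18/41 -8991/16277 8 -6 N
5 1/4 5/18 -1/4 -7/18 8 -7 E
6 18/65 18/29 -18/65 -1107/1885 7 -7 S
final 7 -6 W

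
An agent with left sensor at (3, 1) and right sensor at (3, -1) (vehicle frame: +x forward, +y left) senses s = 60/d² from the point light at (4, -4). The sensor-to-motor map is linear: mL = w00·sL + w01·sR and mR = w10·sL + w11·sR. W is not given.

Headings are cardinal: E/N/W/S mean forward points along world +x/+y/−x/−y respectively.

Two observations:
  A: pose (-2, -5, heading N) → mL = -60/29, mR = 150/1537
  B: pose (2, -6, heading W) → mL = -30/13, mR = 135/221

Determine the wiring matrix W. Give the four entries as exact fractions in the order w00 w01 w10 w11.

obs A: pose=(-2,-5,N) → sL=60/53, sR=60/29, mL=-60/29, mR=150/1537
obs B: pose=(2,-6,W) → sL=30/17, sR=30/13, mL=-30/13, mR=135/221
sensor matrix S = [[60/53, 60/29], [30/17, 30/13]]; det S = -352800/339677
solve [mL_A; mL_B] = S·[w00; w01] and [mR_A; mR_B] = S·[w10; w11]:
  w00 = 0, w01 = -1, w10 = 1, w11 = -1/2

0 -1 1 -1/2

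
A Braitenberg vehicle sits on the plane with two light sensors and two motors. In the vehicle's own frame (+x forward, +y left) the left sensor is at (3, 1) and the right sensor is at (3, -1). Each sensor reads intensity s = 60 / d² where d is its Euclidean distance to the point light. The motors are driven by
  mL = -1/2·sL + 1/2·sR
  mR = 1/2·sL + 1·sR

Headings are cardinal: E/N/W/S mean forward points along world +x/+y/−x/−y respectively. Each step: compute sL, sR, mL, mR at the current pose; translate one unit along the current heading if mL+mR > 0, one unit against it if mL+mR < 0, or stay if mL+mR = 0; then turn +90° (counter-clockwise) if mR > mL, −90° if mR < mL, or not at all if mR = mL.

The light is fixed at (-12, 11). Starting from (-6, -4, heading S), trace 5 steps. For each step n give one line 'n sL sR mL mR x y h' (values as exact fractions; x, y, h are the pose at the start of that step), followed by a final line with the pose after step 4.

n=0: pose=(-6,-4,S); sL=60/373, sR=60/349; mL=720/130177, mR=32850/130177; mL+mR=90/349 → advance +1; mR−mL=32130/130177 → turn +1·90°
n=1: pose=(-6,-5,E); sL=10/51, sR=6/37; mL=-32/1887, mR=491/1887; mL+mR=9/37 → advance +1; mR−mL=523/1887 → turn +1·90°
n=2: pose=(-5,-5,N); sL=12/41, sR=60/233; mL=-168/9553, mR=3858/9553; mL+mR=90/233 → advance +1; mR−mL=4026/9553 → turn +1·90°
n=3: pose=(-5,-4,W); sL=15/68, sR=15/53; mL=225/7208, mR=2835/7208; mL+mR=45/106 → advance +1; mR−mL=1305/3604 → turn +1·90°
n=4: pose=(-6,-4,S); sL=60/373, sR=60/349; mL=720/130177, mR=32850/130177; mL+mR=90/349 → advance +1; mR−mL=32130/130177 → turn +1·90°

0 60/373 60/349 720/130177 32850/130177 -6 -4 S
1 10/51 6/37 -32/1887 491/1887 -6 -5 E
2 12/41 60/233 -168/9553 3858/9553 -5 -5 N
3 15/68 15/53 225/7208 2835/7208 -5 -4 W
4 60/373 60/349 720/130177 32850/130177 -6 -4 S
final -6 -5 E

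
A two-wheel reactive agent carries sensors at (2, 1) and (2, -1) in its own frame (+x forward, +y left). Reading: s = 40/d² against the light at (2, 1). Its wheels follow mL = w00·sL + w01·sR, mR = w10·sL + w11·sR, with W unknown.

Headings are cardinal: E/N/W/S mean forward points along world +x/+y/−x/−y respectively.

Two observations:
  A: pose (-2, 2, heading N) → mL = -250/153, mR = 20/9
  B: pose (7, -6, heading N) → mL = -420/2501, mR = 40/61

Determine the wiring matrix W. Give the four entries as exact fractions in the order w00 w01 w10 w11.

obs A: pose=(-2,2,N) → sL=20/17, sR=20/9, mL=-250/153, mR=20/9
obs B: pose=(7,-6,N) → sL=40/41, sR=40/61, mL=-420/2501, mR=40/61
sensor matrix S = [[20/17, 20/9], [40/41, 40/61]]; det S = -534400/382653
solve [mL_A; mL_B] = S·[w00; w01] and [mR_A; mR_B] = S·[w10; w11]:
  w00 = 1/2, w01 = -1, w10 = 0, w11 = 1

1/2 -1 0 1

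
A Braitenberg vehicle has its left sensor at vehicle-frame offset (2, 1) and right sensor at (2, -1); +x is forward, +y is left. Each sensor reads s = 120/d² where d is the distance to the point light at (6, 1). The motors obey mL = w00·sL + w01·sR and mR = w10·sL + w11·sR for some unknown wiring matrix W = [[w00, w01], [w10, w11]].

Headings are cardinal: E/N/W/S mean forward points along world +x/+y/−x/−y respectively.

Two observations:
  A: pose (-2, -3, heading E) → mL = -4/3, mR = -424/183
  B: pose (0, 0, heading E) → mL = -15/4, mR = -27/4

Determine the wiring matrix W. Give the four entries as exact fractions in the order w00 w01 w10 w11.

-1/2 0 -1/2 -1/2

obs A: pose=(-2,-3,E) → sL=8/3, sR=120/61, mL=-4/3, mR=-424/183
obs B: pose=(0,0,E) → sL=15/2, sR=6, mL=-15/4, mR=-27/4
sensor matrix S = [[8/3, 120/61], [15/2, 6]]; det S = 76/61
solve [mL_A; mL_B] = S·[w00; w01] and [mR_A; mR_B] = S·[w10; w11]:
  w00 = -1/2, w01 = 0, w10 = -1/2, w11 = -1/2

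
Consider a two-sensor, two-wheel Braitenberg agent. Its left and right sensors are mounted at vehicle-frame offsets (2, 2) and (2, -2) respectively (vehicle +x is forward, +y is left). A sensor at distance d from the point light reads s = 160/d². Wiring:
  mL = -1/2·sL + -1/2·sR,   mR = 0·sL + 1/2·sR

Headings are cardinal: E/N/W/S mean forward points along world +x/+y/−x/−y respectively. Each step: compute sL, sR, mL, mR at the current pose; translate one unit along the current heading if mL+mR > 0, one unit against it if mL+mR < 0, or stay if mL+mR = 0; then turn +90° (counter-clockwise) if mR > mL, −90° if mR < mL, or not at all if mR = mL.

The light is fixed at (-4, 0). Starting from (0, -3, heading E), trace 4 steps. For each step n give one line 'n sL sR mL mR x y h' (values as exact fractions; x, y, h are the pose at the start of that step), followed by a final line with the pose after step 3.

0 160/37 160/61 -7840/2257 80/61 0 -3 E
1 80 80/13 -560/13 40/13 -1 -3 N
2 160/37 32 -672/37 16 -1 -4 W
3 20/9 4 -28/9 2 0 -4 S
final 0 -3 E

n=0: pose=(0,-3,E); sL=160/37, sR=160/61; mL=-7840/2257, mR=80/61; mL+mR=-80/37 → advance -1; mR−mL=10800/2257 → turn +1·90°
n=1: pose=(-1,-3,N); sL=80, sR=80/13; mL=-560/13, mR=40/13; mL+mR=-40 → advance -1; mR−mL=600/13 → turn +1·90°
n=2: pose=(-1,-4,W); sL=160/37, sR=32; mL=-672/37, mR=16; mL+mR=-80/37 → advance -1; mR−mL=1264/37 → turn +1·90°
n=3: pose=(0,-4,S); sL=20/9, sR=4; mL=-28/9, mR=2; mL+mR=-10/9 → advance -1; mR−mL=46/9 → turn +1·90°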